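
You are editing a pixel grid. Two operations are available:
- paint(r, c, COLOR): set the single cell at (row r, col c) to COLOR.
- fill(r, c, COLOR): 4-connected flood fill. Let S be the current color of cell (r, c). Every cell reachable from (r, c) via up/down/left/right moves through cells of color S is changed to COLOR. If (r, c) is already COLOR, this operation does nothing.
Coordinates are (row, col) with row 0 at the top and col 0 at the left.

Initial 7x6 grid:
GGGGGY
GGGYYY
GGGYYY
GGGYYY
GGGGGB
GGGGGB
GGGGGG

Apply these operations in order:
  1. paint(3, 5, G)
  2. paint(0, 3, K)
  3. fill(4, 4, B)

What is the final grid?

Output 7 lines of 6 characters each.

After op 1 paint(3,5,G):
GGGGGY
GGGYYY
GGGYYY
GGGYYG
GGGGGB
GGGGGB
GGGGGG
After op 2 paint(0,3,K):
GGGKGY
GGGYYY
GGGYYY
GGGYYG
GGGGGB
GGGGGB
GGGGGG
After op 3 fill(4,4,B) [28 cells changed]:
BBBKGY
BBBYYY
BBBYYY
BBBYYG
BBBBBB
BBBBBB
BBBBBB

Answer: BBBKGY
BBBYYY
BBBYYY
BBBYYG
BBBBBB
BBBBBB
BBBBBB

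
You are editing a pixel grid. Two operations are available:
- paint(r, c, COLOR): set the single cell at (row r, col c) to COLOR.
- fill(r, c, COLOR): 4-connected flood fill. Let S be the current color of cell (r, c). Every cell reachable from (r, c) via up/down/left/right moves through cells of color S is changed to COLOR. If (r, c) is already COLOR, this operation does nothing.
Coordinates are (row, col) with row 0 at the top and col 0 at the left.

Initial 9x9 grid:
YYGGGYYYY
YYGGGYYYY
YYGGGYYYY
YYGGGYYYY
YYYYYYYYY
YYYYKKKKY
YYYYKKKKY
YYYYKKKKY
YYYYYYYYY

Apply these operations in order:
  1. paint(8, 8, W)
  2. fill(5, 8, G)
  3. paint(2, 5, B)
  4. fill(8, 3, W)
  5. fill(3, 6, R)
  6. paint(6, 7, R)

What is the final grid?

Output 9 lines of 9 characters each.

After op 1 paint(8,8,W):
YYGGGYYYY
YYGGGYYYY
YYGGGYYYY
YYGGGYYYY
YYYYYYYYY
YYYYKKKKY
YYYYKKKKY
YYYYKKKKY
YYYYYYYYW
After op 2 fill(5,8,G) [56 cells changed]:
GGGGGGGGG
GGGGGGGGG
GGGGGGGGG
GGGGGGGGG
GGGGGGGGG
GGGGKKKKG
GGGGKKKKG
GGGGKKKKG
GGGGGGGGW
After op 3 paint(2,5,B):
GGGGGGGGG
GGGGGGGGG
GGGGGBGGG
GGGGGGGGG
GGGGGGGGG
GGGGKKKKG
GGGGKKKKG
GGGGKKKKG
GGGGGGGGW
After op 4 fill(8,3,W) [67 cells changed]:
WWWWWWWWW
WWWWWWWWW
WWWWWBWWW
WWWWWWWWW
WWWWWWWWW
WWWWKKKKW
WWWWKKKKW
WWWWKKKKW
WWWWWWWWW
After op 5 fill(3,6,R) [68 cells changed]:
RRRRRRRRR
RRRRRRRRR
RRRRRBRRR
RRRRRRRRR
RRRRRRRRR
RRRRKKKKR
RRRRKKKKR
RRRRKKKKR
RRRRRRRRR
After op 6 paint(6,7,R):
RRRRRRRRR
RRRRRRRRR
RRRRRBRRR
RRRRRRRRR
RRRRRRRRR
RRRRKKKKR
RRRRKKKRR
RRRRKKKKR
RRRRRRRRR

Answer: RRRRRRRRR
RRRRRRRRR
RRRRRBRRR
RRRRRRRRR
RRRRRRRRR
RRRRKKKKR
RRRRKKKRR
RRRRKKKKR
RRRRRRRRR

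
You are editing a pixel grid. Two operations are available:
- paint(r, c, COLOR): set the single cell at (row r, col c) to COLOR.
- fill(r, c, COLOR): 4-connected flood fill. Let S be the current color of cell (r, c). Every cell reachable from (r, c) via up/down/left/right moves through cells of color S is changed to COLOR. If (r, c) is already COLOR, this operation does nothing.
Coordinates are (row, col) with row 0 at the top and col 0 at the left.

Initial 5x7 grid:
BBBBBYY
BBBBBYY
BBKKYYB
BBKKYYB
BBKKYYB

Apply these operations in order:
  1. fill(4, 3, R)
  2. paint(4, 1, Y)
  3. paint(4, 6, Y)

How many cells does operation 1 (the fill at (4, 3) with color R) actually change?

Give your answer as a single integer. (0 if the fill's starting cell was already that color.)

Answer: 6

Derivation:
After op 1 fill(4,3,R) [6 cells changed]:
BBBBBYY
BBBBBYY
BBRRYYB
BBRRYYB
BBRRYYB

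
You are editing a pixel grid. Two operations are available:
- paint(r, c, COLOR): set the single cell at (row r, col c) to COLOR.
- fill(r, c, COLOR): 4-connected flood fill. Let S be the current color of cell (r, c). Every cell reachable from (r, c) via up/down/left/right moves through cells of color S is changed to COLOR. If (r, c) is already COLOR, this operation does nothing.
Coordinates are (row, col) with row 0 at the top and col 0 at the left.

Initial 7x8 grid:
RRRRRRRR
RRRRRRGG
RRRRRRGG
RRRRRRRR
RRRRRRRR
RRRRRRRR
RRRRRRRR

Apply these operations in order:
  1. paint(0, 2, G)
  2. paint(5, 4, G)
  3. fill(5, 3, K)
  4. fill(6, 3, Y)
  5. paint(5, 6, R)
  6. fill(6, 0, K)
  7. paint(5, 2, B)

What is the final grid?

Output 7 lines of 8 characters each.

Answer: KKGKKKKK
KKKKKKGG
KKKKKKGG
KKKKKKKK
KKKKKKKK
KKBKGKRK
KKKKKKKK

Derivation:
After op 1 paint(0,2,G):
RRGRRRRR
RRRRRRGG
RRRRRRGG
RRRRRRRR
RRRRRRRR
RRRRRRRR
RRRRRRRR
After op 2 paint(5,4,G):
RRGRRRRR
RRRRRRGG
RRRRRRGG
RRRRRRRR
RRRRRRRR
RRRRGRRR
RRRRRRRR
After op 3 fill(5,3,K) [50 cells changed]:
KKGKKKKK
KKKKKKGG
KKKKKKGG
KKKKKKKK
KKKKKKKK
KKKKGKKK
KKKKKKKK
After op 4 fill(6,3,Y) [50 cells changed]:
YYGYYYYY
YYYYYYGG
YYYYYYGG
YYYYYYYY
YYYYYYYY
YYYYGYYY
YYYYYYYY
After op 5 paint(5,6,R):
YYGYYYYY
YYYYYYGG
YYYYYYGG
YYYYYYYY
YYYYYYYY
YYYYGYRY
YYYYYYYY
After op 6 fill(6,0,K) [49 cells changed]:
KKGKKKKK
KKKKKKGG
KKKKKKGG
KKKKKKKK
KKKKKKKK
KKKKGKRK
KKKKKKKK
After op 7 paint(5,2,B):
KKGKKKKK
KKKKKKGG
KKKKKKGG
KKKKKKKK
KKKKKKKK
KKBKGKRK
KKKKKKKK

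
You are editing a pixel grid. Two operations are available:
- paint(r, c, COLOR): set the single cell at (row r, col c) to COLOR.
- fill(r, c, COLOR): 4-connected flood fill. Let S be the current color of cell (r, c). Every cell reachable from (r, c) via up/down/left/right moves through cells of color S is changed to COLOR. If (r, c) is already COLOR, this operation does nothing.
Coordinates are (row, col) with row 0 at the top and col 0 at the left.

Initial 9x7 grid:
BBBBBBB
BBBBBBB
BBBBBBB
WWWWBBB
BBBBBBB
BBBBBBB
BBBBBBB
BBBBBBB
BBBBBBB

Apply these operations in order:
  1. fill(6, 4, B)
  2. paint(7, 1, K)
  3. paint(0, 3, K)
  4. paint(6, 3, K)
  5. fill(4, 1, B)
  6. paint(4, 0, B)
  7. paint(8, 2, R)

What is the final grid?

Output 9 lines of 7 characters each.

Answer: BBBKBBB
BBBBBBB
BBBBBBB
WWWWBBB
BBBBBBB
BBBBBBB
BBBKBBB
BKBBBBB
BBRBBBB

Derivation:
After op 1 fill(6,4,B) [0 cells changed]:
BBBBBBB
BBBBBBB
BBBBBBB
WWWWBBB
BBBBBBB
BBBBBBB
BBBBBBB
BBBBBBB
BBBBBBB
After op 2 paint(7,1,K):
BBBBBBB
BBBBBBB
BBBBBBB
WWWWBBB
BBBBBBB
BBBBBBB
BBBBBBB
BKBBBBB
BBBBBBB
After op 3 paint(0,3,K):
BBBKBBB
BBBBBBB
BBBBBBB
WWWWBBB
BBBBBBB
BBBBBBB
BBBBBBB
BKBBBBB
BBBBBBB
After op 4 paint(6,3,K):
BBBKBBB
BBBBBBB
BBBBBBB
WWWWBBB
BBBBBBB
BBBBBBB
BBBKBBB
BKBBBBB
BBBBBBB
After op 5 fill(4,1,B) [0 cells changed]:
BBBKBBB
BBBBBBB
BBBBBBB
WWWWBBB
BBBBBBB
BBBBBBB
BBBKBBB
BKBBBBB
BBBBBBB
After op 6 paint(4,0,B):
BBBKBBB
BBBBBBB
BBBBBBB
WWWWBBB
BBBBBBB
BBBBBBB
BBBKBBB
BKBBBBB
BBBBBBB
After op 7 paint(8,2,R):
BBBKBBB
BBBBBBB
BBBBBBB
WWWWBBB
BBBBBBB
BBBBBBB
BBBKBBB
BKBBBBB
BBRBBBB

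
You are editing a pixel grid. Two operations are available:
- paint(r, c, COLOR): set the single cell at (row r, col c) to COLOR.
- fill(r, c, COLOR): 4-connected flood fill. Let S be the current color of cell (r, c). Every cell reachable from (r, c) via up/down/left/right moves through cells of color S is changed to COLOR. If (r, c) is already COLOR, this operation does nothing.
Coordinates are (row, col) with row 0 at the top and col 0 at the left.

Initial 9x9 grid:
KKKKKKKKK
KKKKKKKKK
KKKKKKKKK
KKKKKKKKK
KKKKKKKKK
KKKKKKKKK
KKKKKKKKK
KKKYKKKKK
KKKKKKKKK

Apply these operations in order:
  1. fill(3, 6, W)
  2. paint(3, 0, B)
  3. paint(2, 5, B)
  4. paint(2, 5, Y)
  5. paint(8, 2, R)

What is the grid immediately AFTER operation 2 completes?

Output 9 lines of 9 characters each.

After op 1 fill(3,6,W) [80 cells changed]:
WWWWWWWWW
WWWWWWWWW
WWWWWWWWW
WWWWWWWWW
WWWWWWWWW
WWWWWWWWW
WWWWWWWWW
WWWYWWWWW
WWWWWWWWW
After op 2 paint(3,0,B):
WWWWWWWWW
WWWWWWWWW
WWWWWWWWW
BWWWWWWWW
WWWWWWWWW
WWWWWWWWW
WWWWWWWWW
WWWYWWWWW
WWWWWWWWW

Answer: WWWWWWWWW
WWWWWWWWW
WWWWWWWWW
BWWWWWWWW
WWWWWWWWW
WWWWWWWWW
WWWWWWWWW
WWWYWWWWW
WWWWWWWWW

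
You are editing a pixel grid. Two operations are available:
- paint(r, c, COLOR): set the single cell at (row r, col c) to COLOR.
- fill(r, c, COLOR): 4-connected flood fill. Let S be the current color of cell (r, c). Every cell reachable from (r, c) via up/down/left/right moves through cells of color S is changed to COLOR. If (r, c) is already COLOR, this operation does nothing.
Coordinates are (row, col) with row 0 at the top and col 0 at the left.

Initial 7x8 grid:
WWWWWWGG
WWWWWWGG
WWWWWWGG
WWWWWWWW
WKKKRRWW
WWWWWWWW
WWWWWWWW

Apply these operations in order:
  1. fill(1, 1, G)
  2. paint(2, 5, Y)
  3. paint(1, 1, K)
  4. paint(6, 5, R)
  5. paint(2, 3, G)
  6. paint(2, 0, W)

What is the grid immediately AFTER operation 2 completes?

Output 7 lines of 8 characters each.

After op 1 fill(1,1,G) [45 cells changed]:
GGGGGGGG
GGGGGGGG
GGGGGGGG
GGGGGGGG
GKKKRRGG
GGGGGGGG
GGGGGGGG
After op 2 paint(2,5,Y):
GGGGGGGG
GGGGGGGG
GGGGGYGG
GGGGGGGG
GKKKRRGG
GGGGGGGG
GGGGGGGG

Answer: GGGGGGGG
GGGGGGGG
GGGGGYGG
GGGGGGGG
GKKKRRGG
GGGGGGGG
GGGGGGGG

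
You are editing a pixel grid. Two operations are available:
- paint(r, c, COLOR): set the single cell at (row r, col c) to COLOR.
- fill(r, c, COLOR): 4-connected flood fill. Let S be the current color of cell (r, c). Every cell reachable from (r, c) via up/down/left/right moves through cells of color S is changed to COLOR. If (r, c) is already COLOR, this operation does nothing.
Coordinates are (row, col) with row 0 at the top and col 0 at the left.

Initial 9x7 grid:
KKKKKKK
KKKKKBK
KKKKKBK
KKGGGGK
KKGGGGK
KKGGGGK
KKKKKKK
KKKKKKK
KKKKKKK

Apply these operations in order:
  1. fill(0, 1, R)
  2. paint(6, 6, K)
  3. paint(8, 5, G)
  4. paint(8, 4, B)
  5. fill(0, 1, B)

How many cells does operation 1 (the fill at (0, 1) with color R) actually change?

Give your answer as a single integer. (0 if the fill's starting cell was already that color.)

After op 1 fill(0,1,R) [49 cells changed]:
RRRRRRR
RRRRRBR
RRRRRBR
RRGGGGR
RRGGGGR
RRGGGGR
RRRRRRR
RRRRRRR
RRRRRRR

Answer: 49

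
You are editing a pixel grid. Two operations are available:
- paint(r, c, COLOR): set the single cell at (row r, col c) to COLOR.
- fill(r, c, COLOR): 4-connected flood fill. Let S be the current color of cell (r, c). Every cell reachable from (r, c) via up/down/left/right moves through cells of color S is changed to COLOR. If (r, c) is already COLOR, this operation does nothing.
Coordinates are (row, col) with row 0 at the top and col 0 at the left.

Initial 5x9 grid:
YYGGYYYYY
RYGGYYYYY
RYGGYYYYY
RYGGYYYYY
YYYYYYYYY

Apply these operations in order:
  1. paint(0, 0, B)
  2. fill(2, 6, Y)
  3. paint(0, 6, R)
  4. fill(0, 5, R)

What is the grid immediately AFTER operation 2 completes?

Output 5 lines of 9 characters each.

Answer: BYGGYYYYY
RYGGYYYYY
RYGGYYYYY
RYGGYYYYY
YYYYYYYYY

Derivation:
After op 1 paint(0,0,B):
BYGGYYYYY
RYGGYYYYY
RYGGYYYYY
RYGGYYYYY
YYYYYYYYY
After op 2 fill(2,6,Y) [0 cells changed]:
BYGGYYYYY
RYGGYYYYY
RYGGYYYYY
RYGGYYYYY
YYYYYYYYY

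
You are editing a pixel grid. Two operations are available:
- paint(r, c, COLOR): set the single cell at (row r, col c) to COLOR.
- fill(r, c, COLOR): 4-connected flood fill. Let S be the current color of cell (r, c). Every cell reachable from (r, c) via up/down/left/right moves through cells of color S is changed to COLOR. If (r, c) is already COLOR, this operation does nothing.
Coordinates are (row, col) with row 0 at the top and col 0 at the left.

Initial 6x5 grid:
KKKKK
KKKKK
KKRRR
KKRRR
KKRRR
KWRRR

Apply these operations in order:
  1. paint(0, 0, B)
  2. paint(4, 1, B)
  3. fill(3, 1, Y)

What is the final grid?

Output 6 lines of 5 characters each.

Answer: BYYYY
YYYYY
YYRRR
YYRRR
YBRRR
YWRRR

Derivation:
After op 1 paint(0,0,B):
BKKKK
KKKKK
KKRRR
KKRRR
KKRRR
KWRRR
After op 2 paint(4,1,B):
BKKKK
KKKKK
KKRRR
KKRRR
KBRRR
KWRRR
After op 3 fill(3,1,Y) [15 cells changed]:
BYYYY
YYYYY
YYRRR
YYRRR
YBRRR
YWRRR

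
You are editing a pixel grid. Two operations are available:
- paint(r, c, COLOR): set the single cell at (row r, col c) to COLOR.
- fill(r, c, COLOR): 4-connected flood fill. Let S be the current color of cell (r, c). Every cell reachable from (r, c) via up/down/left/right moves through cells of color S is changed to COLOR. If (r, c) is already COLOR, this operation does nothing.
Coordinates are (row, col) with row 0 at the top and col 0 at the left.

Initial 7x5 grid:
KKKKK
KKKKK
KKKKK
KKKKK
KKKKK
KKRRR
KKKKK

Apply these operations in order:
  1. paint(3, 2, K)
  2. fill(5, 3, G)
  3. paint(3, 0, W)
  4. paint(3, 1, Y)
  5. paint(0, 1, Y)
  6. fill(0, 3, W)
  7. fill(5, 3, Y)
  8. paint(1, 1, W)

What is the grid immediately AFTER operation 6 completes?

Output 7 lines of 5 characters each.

After op 1 paint(3,2,K):
KKKKK
KKKKK
KKKKK
KKKKK
KKKKK
KKRRR
KKKKK
After op 2 fill(5,3,G) [3 cells changed]:
KKKKK
KKKKK
KKKKK
KKKKK
KKKKK
KKGGG
KKKKK
After op 3 paint(3,0,W):
KKKKK
KKKKK
KKKKK
WKKKK
KKKKK
KKGGG
KKKKK
After op 4 paint(3,1,Y):
KKKKK
KKKKK
KKKKK
WYKKK
KKKKK
KKGGG
KKKKK
After op 5 paint(0,1,Y):
KYKKK
KKKKK
KKKKK
WYKKK
KKKKK
KKGGG
KKKKK
After op 6 fill(0,3,W) [29 cells changed]:
WYWWW
WWWWW
WWWWW
WYWWW
WWWWW
WWGGG
WWWWW

Answer: WYWWW
WWWWW
WWWWW
WYWWW
WWWWW
WWGGG
WWWWW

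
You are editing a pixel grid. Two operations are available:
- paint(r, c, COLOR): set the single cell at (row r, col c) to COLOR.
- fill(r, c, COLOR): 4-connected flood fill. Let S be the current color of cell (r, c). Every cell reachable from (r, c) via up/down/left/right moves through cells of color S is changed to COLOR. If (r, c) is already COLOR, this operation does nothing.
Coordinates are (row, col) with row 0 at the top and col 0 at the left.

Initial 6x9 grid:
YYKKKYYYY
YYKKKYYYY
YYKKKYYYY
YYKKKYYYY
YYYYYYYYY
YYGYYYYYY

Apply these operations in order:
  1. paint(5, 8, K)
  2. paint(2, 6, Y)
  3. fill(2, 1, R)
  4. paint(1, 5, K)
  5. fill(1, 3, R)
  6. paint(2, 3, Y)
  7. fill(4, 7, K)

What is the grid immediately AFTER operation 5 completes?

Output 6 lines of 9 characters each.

Answer: RRRRRRRRR
RRRRRRRRR
RRRRRRRRR
RRRRRRRRR
RRRRRRRRR
RRGRRRRRK

Derivation:
After op 1 paint(5,8,K):
YYKKKYYYY
YYKKKYYYY
YYKKKYYYY
YYKKKYYYY
YYYYYYYYY
YYGYYYYYK
After op 2 paint(2,6,Y):
YYKKKYYYY
YYKKKYYYY
YYKKKYYYY
YYKKKYYYY
YYYYYYYYY
YYGYYYYYK
After op 3 fill(2,1,R) [40 cells changed]:
RRKKKRRRR
RRKKKRRRR
RRKKKRRRR
RRKKKRRRR
RRRRRRRRR
RRGRRRRRK
After op 4 paint(1,5,K):
RRKKKRRRR
RRKKKKRRR
RRKKKRRRR
RRKKKRRRR
RRRRRRRRR
RRGRRRRRK
After op 5 fill(1,3,R) [13 cells changed]:
RRRRRRRRR
RRRRRRRRR
RRRRRRRRR
RRRRRRRRR
RRRRRRRRR
RRGRRRRRK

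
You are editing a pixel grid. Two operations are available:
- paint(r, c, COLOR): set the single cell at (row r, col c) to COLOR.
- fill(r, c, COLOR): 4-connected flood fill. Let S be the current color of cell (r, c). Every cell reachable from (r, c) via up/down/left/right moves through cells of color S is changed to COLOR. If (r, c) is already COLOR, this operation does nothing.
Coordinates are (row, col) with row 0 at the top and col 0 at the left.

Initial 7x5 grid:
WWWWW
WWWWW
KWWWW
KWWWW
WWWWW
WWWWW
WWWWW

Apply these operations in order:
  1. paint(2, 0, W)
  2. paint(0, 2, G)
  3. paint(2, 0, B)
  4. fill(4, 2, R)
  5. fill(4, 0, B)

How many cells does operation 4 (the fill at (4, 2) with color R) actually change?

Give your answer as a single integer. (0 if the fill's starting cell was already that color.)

After op 1 paint(2,0,W):
WWWWW
WWWWW
WWWWW
KWWWW
WWWWW
WWWWW
WWWWW
After op 2 paint(0,2,G):
WWGWW
WWWWW
WWWWW
KWWWW
WWWWW
WWWWW
WWWWW
After op 3 paint(2,0,B):
WWGWW
WWWWW
BWWWW
KWWWW
WWWWW
WWWWW
WWWWW
After op 4 fill(4,2,R) [32 cells changed]:
RRGRR
RRRRR
BRRRR
KRRRR
RRRRR
RRRRR
RRRRR

Answer: 32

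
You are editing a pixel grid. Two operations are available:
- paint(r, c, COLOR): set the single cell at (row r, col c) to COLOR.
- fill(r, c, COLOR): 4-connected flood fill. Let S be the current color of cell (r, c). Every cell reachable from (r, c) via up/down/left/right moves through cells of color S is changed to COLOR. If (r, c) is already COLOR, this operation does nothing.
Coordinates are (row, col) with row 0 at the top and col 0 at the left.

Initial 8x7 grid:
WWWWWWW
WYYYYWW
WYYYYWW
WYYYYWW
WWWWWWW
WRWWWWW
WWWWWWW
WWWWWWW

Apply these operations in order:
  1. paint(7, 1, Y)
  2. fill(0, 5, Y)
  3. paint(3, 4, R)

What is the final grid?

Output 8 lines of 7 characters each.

After op 1 paint(7,1,Y):
WWWWWWW
WYYYYWW
WYYYYWW
WYYYYWW
WWWWWWW
WRWWWWW
WWWWWWW
WYWWWWW
After op 2 fill(0,5,Y) [42 cells changed]:
YYYYYYY
YYYYYYY
YYYYYYY
YYYYYYY
YYYYYYY
YRYYYYY
YYYYYYY
YYYYYYY
After op 3 paint(3,4,R):
YYYYYYY
YYYYYYY
YYYYYYY
YYYYRYY
YYYYYYY
YRYYYYY
YYYYYYY
YYYYYYY

Answer: YYYYYYY
YYYYYYY
YYYYYYY
YYYYRYY
YYYYYYY
YRYYYYY
YYYYYYY
YYYYYYY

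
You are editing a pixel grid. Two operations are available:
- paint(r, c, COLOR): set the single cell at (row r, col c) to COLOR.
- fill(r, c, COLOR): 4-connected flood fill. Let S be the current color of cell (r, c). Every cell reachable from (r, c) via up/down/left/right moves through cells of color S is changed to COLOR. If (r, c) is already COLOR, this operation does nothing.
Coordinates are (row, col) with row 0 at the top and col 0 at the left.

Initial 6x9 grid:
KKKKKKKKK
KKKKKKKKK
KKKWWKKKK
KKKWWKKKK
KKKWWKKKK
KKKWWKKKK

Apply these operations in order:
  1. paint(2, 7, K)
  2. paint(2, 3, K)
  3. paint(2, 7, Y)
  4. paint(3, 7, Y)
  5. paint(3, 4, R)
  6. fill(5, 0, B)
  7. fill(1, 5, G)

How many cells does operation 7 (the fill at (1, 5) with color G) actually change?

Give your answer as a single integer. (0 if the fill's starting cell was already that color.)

After op 1 paint(2,7,K):
KKKKKKKKK
KKKKKKKKK
KKKWWKKKK
KKKWWKKKK
KKKWWKKKK
KKKWWKKKK
After op 2 paint(2,3,K):
KKKKKKKKK
KKKKKKKKK
KKKKWKKKK
KKKWWKKKK
KKKWWKKKK
KKKWWKKKK
After op 3 paint(2,7,Y):
KKKKKKKKK
KKKKKKKKK
KKKKWKKYK
KKKWWKKKK
KKKWWKKKK
KKKWWKKKK
After op 4 paint(3,7,Y):
KKKKKKKKK
KKKKKKKKK
KKKKWKKYK
KKKWWKKYK
KKKWWKKKK
KKKWWKKKK
After op 5 paint(3,4,R):
KKKKKKKKK
KKKKKKKKK
KKKKWKKYK
KKKWRKKYK
KKKWWKKKK
KKKWWKKKK
After op 6 fill(5,0,B) [45 cells changed]:
BBBBBBBBB
BBBBBBBBB
BBBBWBBYB
BBBWRBBYB
BBBWWBBBB
BBBWWBBBB
After op 7 fill(1,5,G) [45 cells changed]:
GGGGGGGGG
GGGGGGGGG
GGGGWGGYG
GGGWRGGYG
GGGWWGGGG
GGGWWGGGG

Answer: 45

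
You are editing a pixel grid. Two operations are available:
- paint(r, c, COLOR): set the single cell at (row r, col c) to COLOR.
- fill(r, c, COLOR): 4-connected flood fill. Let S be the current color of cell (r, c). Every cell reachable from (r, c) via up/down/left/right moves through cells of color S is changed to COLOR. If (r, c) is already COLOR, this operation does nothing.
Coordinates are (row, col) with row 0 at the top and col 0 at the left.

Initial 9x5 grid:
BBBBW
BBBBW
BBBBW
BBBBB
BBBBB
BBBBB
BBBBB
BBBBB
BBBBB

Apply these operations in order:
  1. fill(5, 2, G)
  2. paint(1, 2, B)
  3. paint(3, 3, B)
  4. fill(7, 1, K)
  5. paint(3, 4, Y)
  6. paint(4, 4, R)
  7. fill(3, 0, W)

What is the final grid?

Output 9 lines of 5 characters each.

Answer: WWWWW
WWBWW
WWWWW
WWWBY
WWWWR
WWWWW
WWWWW
WWWWW
WWWWW

Derivation:
After op 1 fill(5,2,G) [42 cells changed]:
GGGGW
GGGGW
GGGGW
GGGGG
GGGGG
GGGGG
GGGGG
GGGGG
GGGGG
After op 2 paint(1,2,B):
GGGGW
GGBGW
GGGGW
GGGGG
GGGGG
GGGGG
GGGGG
GGGGG
GGGGG
After op 3 paint(3,3,B):
GGGGW
GGBGW
GGGGW
GGGBG
GGGGG
GGGGG
GGGGG
GGGGG
GGGGG
After op 4 fill(7,1,K) [40 cells changed]:
KKKKW
KKBKW
KKKKW
KKKBK
KKKKK
KKKKK
KKKKK
KKKKK
KKKKK
After op 5 paint(3,4,Y):
KKKKW
KKBKW
KKKKW
KKKBY
KKKKK
KKKKK
KKKKK
KKKKK
KKKKK
After op 6 paint(4,4,R):
KKKKW
KKBKW
KKKKW
KKKBY
KKKKR
KKKKK
KKKKK
KKKKK
KKKKK
After op 7 fill(3,0,W) [38 cells changed]:
WWWWW
WWBWW
WWWWW
WWWBY
WWWWR
WWWWW
WWWWW
WWWWW
WWWWW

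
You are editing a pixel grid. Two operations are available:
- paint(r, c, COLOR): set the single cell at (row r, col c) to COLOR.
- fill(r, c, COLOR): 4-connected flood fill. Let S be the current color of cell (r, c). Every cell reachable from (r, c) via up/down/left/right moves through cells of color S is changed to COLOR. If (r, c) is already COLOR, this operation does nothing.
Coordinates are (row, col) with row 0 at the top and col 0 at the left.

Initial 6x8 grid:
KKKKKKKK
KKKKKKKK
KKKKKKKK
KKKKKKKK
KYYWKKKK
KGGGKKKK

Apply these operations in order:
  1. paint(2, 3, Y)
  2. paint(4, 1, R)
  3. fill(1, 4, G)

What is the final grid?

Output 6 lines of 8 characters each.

Answer: GGGGGGGG
GGGGGGGG
GGGYGGGG
GGGGGGGG
GRYWGGGG
GGGGGGGG

Derivation:
After op 1 paint(2,3,Y):
KKKKKKKK
KKKKKKKK
KKKYKKKK
KKKKKKKK
KYYWKKKK
KGGGKKKK
After op 2 paint(4,1,R):
KKKKKKKK
KKKKKKKK
KKKYKKKK
KKKKKKKK
KRYWKKKK
KGGGKKKK
After op 3 fill(1,4,G) [41 cells changed]:
GGGGGGGG
GGGGGGGG
GGGYGGGG
GGGGGGGG
GRYWGGGG
GGGGGGGG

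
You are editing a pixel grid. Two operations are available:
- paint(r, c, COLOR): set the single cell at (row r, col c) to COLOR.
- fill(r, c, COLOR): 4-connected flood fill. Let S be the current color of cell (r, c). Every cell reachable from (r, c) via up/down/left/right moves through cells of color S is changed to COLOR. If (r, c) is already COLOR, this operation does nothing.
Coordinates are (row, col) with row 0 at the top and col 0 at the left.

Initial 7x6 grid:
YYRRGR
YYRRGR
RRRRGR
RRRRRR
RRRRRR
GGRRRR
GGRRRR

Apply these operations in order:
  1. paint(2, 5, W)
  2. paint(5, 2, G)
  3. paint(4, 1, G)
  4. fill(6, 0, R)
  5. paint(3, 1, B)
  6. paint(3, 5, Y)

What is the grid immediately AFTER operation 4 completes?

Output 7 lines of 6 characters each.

After op 1 paint(2,5,W):
YYRRGR
YYRRGR
RRRRGW
RRRRRR
RRRRRR
GGRRRR
GGRRRR
After op 2 paint(5,2,G):
YYRRGR
YYRRGR
RRRRGW
RRRRRR
RRRRRR
GGGRRR
GGRRRR
After op 3 paint(4,1,G):
YYRRGR
YYRRGR
RRRRGW
RRRRRR
RGRRRR
GGGRRR
GGRRRR
After op 4 fill(6,0,R) [6 cells changed]:
YYRRGR
YYRRGR
RRRRGW
RRRRRR
RRRRRR
RRRRRR
RRRRRR

Answer: YYRRGR
YYRRGR
RRRRGW
RRRRRR
RRRRRR
RRRRRR
RRRRRR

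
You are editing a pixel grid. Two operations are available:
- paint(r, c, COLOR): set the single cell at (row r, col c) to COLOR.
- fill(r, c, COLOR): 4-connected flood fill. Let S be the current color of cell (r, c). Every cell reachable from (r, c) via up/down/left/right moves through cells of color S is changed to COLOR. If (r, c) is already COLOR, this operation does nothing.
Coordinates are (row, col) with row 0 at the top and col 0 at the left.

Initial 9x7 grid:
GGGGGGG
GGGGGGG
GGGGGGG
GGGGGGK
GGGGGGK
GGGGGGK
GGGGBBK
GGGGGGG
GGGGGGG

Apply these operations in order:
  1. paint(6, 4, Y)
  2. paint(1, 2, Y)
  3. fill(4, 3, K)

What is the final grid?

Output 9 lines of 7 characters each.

After op 1 paint(6,4,Y):
GGGGGGG
GGGGGGG
GGGGGGG
GGGGGGK
GGGGGGK
GGGGGGK
GGGGYBK
GGGGGGG
GGGGGGG
After op 2 paint(1,2,Y):
GGGGGGG
GGYGGGG
GGGGGGG
GGGGGGK
GGGGGGK
GGGGGGK
GGGGYBK
GGGGGGG
GGGGGGG
After op 3 fill(4,3,K) [56 cells changed]:
KKKKKKK
KKYKKKK
KKKKKKK
KKKKKKK
KKKKKKK
KKKKKKK
KKKKYBK
KKKKKKK
KKKKKKK

Answer: KKKKKKK
KKYKKKK
KKKKKKK
KKKKKKK
KKKKKKK
KKKKKKK
KKKKYBK
KKKKKKK
KKKKKKK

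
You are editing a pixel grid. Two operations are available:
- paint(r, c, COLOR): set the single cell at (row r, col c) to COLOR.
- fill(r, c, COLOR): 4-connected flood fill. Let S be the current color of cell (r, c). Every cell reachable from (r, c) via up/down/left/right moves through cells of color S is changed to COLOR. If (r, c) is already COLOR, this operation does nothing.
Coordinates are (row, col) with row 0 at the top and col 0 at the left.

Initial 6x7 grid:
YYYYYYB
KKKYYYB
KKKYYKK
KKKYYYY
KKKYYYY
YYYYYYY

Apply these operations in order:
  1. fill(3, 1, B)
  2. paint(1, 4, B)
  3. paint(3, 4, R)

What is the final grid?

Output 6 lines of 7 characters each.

After op 1 fill(3,1,B) [12 cells changed]:
YYYYYYB
BBBYYYB
BBBYYKK
BBBYYYY
BBBYYYY
YYYYYYY
After op 2 paint(1,4,B):
YYYYYYB
BBBYBYB
BBBYYKK
BBBYYYY
BBBYYYY
YYYYYYY
After op 3 paint(3,4,R):
YYYYYYB
BBBYBYB
BBBYYKK
BBBYRYY
BBBYYYY
YYYYYYY

Answer: YYYYYYB
BBBYBYB
BBBYYKK
BBBYRYY
BBBYYYY
YYYYYYY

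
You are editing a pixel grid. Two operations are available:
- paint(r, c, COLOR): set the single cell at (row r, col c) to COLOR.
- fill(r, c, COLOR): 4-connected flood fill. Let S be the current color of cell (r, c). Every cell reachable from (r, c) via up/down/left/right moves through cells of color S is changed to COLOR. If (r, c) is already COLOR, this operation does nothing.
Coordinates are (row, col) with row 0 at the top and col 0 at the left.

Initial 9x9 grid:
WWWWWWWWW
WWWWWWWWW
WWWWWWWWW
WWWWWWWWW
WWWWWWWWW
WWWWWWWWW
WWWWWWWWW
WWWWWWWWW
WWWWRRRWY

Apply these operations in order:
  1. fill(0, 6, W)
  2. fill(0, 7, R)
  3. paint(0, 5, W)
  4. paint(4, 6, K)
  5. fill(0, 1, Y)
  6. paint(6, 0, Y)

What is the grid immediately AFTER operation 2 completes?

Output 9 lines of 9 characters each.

After op 1 fill(0,6,W) [0 cells changed]:
WWWWWWWWW
WWWWWWWWW
WWWWWWWWW
WWWWWWWWW
WWWWWWWWW
WWWWWWWWW
WWWWWWWWW
WWWWWWWWW
WWWWRRRWY
After op 2 fill(0,7,R) [77 cells changed]:
RRRRRRRRR
RRRRRRRRR
RRRRRRRRR
RRRRRRRRR
RRRRRRRRR
RRRRRRRRR
RRRRRRRRR
RRRRRRRRR
RRRRRRRRY

Answer: RRRRRRRRR
RRRRRRRRR
RRRRRRRRR
RRRRRRRRR
RRRRRRRRR
RRRRRRRRR
RRRRRRRRR
RRRRRRRRR
RRRRRRRRY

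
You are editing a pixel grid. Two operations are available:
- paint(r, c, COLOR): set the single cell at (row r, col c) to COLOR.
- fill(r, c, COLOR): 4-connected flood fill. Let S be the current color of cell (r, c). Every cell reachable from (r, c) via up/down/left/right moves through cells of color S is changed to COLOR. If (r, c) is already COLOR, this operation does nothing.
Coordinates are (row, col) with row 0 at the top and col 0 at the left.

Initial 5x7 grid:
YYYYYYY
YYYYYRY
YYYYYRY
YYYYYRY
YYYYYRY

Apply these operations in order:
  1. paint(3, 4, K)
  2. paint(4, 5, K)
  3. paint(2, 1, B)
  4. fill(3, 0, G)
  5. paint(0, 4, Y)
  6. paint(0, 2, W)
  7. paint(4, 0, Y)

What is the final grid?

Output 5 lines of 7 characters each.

After op 1 paint(3,4,K):
YYYYYYY
YYYYYRY
YYYYYRY
YYYYKRY
YYYYYRY
After op 2 paint(4,5,K):
YYYYYYY
YYYYYRY
YYYYYRY
YYYYKRY
YYYYYKY
After op 3 paint(2,1,B):
YYYYYYY
YYYYYRY
YBYYYRY
YYYYKRY
YYYYYKY
After op 4 fill(3,0,G) [29 cells changed]:
GGGGGGG
GGGGGRG
GBGGGRG
GGGGKRG
GGGGGKG
After op 5 paint(0,4,Y):
GGGGYGG
GGGGGRG
GBGGGRG
GGGGKRG
GGGGGKG
After op 6 paint(0,2,W):
GGWGYGG
GGGGGRG
GBGGGRG
GGGGKRG
GGGGGKG
After op 7 paint(4,0,Y):
GGWGYGG
GGGGGRG
GBGGGRG
GGGGKRG
YGGGGKG

Answer: GGWGYGG
GGGGGRG
GBGGGRG
GGGGKRG
YGGGGKG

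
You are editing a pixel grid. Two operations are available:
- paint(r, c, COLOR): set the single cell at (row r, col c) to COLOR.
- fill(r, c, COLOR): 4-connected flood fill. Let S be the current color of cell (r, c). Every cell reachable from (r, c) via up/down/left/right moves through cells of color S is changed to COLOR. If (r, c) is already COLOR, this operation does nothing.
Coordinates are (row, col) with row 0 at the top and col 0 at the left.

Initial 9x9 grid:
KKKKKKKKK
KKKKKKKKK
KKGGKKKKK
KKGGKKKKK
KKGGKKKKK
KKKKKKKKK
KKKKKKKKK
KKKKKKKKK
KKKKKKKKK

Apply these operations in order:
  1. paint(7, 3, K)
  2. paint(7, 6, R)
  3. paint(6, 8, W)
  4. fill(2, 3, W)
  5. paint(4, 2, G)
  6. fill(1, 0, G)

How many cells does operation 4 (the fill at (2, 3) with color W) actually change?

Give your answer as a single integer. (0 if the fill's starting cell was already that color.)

After op 1 paint(7,3,K):
KKKKKKKKK
KKKKKKKKK
KKGGKKKKK
KKGGKKKKK
KKGGKKKKK
KKKKKKKKK
KKKKKKKKK
KKKKKKKKK
KKKKKKKKK
After op 2 paint(7,6,R):
KKKKKKKKK
KKKKKKKKK
KKGGKKKKK
KKGGKKKKK
KKGGKKKKK
KKKKKKKKK
KKKKKKKKK
KKKKKKRKK
KKKKKKKKK
After op 3 paint(6,8,W):
KKKKKKKKK
KKKKKKKKK
KKGGKKKKK
KKGGKKKKK
KKGGKKKKK
KKKKKKKKK
KKKKKKKKW
KKKKKKRKK
KKKKKKKKK
After op 4 fill(2,3,W) [6 cells changed]:
KKKKKKKKK
KKKKKKKKK
KKWWKKKKK
KKWWKKKKK
KKWWKKKKK
KKKKKKKKK
KKKKKKKKW
KKKKKKRKK
KKKKKKKKK

Answer: 6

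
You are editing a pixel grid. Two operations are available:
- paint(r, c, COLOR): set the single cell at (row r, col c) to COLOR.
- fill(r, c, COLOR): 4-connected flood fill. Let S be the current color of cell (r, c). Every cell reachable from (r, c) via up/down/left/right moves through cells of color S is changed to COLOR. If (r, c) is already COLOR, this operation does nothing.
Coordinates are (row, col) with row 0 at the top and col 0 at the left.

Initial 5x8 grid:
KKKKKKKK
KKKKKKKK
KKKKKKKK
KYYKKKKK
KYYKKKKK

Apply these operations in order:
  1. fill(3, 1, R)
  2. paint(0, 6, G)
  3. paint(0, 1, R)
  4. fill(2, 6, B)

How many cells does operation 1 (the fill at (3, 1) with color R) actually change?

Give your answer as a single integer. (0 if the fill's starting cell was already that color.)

After op 1 fill(3,1,R) [4 cells changed]:
KKKKKKKK
KKKKKKKK
KKKKKKKK
KRRKKKKK
KRRKKKKK

Answer: 4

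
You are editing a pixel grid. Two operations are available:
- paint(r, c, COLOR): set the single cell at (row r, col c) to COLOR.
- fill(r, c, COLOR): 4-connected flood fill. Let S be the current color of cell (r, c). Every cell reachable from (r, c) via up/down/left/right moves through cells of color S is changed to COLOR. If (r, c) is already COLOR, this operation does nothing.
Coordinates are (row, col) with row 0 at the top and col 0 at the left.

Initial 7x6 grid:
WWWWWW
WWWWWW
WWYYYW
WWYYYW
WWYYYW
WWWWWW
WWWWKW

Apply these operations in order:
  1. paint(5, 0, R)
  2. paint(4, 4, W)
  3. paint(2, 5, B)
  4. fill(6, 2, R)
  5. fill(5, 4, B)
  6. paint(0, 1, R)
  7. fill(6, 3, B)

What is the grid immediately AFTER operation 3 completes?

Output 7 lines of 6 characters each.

Answer: WWWWWW
WWWWWW
WWYYYB
WWYYYW
WWYYWW
RWWWWW
WWWWKW

Derivation:
After op 1 paint(5,0,R):
WWWWWW
WWWWWW
WWYYYW
WWYYYW
WWYYYW
RWWWWW
WWWWKW
After op 2 paint(4,4,W):
WWWWWW
WWWWWW
WWYYYW
WWYYYW
WWYYWW
RWWWWW
WWWWKW
After op 3 paint(2,5,B):
WWWWWW
WWWWWW
WWYYYB
WWYYYW
WWYYWW
RWWWWW
WWWWKW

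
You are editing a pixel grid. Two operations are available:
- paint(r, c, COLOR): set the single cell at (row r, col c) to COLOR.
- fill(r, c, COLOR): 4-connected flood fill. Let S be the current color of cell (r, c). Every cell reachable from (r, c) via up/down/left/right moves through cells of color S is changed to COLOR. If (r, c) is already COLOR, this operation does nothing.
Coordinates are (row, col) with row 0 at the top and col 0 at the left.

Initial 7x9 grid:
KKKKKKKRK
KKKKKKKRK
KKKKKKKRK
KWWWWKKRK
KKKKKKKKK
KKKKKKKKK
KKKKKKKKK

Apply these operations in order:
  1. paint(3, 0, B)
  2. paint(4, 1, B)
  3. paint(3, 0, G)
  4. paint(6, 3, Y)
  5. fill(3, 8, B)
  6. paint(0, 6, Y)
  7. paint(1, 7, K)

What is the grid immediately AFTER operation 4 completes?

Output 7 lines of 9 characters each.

After op 1 paint(3,0,B):
KKKKKKKRK
KKKKKKKRK
KKKKKKKRK
BWWWWKKRK
KKKKKKKKK
KKKKKKKKK
KKKKKKKKK
After op 2 paint(4,1,B):
KKKKKKKRK
KKKKKKKRK
KKKKKKKRK
BWWWWKKRK
KBKKKKKKK
KKKKKKKKK
KKKKKKKKK
After op 3 paint(3,0,G):
KKKKKKKRK
KKKKKKKRK
KKKKKKKRK
GWWWWKKRK
KBKKKKKKK
KKKKKKKKK
KKKKKKKKK
After op 4 paint(6,3,Y):
KKKKKKKRK
KKKKKKKRK
KKKKKKKRK
GWWWWKKRK
KBKKKKKKK
KKKKKKKKK
KKKYKKKKK

Answer: KKKKKKKRK
KKKKKKKRK
KKKKKKKRK
GWWWWKKRK
KBKKKKKKK
KKKKKKKKK
KKKYKKKKK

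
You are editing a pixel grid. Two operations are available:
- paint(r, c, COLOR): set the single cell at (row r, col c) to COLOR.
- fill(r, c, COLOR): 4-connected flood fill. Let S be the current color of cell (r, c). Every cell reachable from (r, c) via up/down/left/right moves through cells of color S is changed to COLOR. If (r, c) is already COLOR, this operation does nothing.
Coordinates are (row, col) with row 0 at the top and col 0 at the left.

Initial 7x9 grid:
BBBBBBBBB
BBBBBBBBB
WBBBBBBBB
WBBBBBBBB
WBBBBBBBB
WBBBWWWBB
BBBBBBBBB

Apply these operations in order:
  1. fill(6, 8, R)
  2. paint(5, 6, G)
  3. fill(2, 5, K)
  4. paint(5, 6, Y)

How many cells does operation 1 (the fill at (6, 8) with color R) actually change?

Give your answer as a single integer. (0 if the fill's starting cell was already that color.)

After op 1 fill(6,8,R) [56 cells changed]:
RRRRRRRRR
RRRRRRRRR
WRRRRRRRR
WRRRRRRRR
WRRRRRRRR
WRRRWWWRR
RRRRRRRRR

Answer: 56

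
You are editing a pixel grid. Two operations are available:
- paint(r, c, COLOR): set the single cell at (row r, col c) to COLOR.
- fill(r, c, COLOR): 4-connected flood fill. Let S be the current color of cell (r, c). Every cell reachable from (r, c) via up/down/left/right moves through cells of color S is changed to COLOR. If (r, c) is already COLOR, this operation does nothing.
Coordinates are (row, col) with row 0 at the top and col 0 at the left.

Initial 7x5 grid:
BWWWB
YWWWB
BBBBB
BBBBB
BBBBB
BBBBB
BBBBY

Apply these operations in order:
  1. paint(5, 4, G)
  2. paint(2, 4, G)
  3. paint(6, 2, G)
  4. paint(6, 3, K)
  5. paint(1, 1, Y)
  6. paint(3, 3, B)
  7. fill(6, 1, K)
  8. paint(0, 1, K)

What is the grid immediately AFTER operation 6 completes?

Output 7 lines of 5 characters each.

Answer: BWWWB
YYWWB
BBBBG
BBBBB
BBBBB
BBBBG
BBGKY

Derivation:
After op 1 paint(5,4,G):
BWWWB
YWWWB
BBBBB
BBBBB
BBBBB
BBBBG
BBBBY
After op 2 paint(2,4,G):
BWWWB
YWWWB
BBBBG
BBBBB
BBBBB
BBBBG
BBBBY
After op 3 paint(6,2,G):
BWWWB
YWWWB
BBBBG
BBBBB
BBBBB
BBBBG
BBGBY
After op 4 paint(6,3,K):
BWWWB
YWWWB
BBBBG
BBBBB
BBBBB
BBBBG
BBGKY
After op 5 paint(1,1,Y):
BWWWB
YYWWB
BBBBG
BBBBB
BBBBB
BBBBG
BBGKY
After op 6 paint(3,3,B):
BWWWB
YYWWB
BBBBG
BBBBB
BBBBB
BBBBG
BBGKY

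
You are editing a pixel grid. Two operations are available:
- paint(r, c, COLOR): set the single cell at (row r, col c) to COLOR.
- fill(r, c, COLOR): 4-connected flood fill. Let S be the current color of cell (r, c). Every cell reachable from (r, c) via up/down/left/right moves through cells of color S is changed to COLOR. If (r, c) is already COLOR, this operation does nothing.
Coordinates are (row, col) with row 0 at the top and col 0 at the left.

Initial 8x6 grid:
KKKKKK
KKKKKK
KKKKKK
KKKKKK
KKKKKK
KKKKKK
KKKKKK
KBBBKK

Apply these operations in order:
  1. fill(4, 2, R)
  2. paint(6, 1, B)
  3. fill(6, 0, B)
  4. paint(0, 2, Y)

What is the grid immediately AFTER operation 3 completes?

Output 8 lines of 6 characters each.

Answer: BBBBBB
BBBBBB
BBBBBB
BBBBBB
BBBBBB
BBBBBB
BBBBBB
BBBBBB

Derivation:
After op 1 fill(4,2,R) [45 cells changed]:
RRRRRR
RRRRRR
RRRRRR
RRRRRR
RRRRRR
RRRRRR
RRRRRR
RBBBRR
After op 2 paint(6,1,B):
RRRRRR
RRRRRR
RRRRRR
RRRRRR
RRRRRR
RRRRRR
RBRRRR
RBBBRR
After op 3 fill(6,0,B) [44 cells changed]:
BBBBBB
BBBBBB
BBBBBB
BBBBBB
BBBBBB
BBBBBB
BBBBBB
BBBBBB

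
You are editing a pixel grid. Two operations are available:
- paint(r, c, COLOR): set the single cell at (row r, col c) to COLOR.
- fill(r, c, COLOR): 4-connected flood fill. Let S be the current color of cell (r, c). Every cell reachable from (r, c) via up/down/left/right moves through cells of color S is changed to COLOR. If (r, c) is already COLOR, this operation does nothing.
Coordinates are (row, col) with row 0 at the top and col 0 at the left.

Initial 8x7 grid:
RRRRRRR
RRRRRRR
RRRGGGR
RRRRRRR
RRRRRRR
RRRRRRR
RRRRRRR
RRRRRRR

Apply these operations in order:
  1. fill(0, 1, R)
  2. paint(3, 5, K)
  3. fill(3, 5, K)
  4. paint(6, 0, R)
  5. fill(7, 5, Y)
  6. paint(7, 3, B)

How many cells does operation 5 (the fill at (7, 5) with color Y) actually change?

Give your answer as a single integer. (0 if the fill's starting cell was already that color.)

Answer: 52

Derivation:
After op 1 fill(0,1,R) [0 cells changed]:
RRRRRRR
RRRRRRR
RRRGGGR
RRRRRRR
RRRRRRR
RRRRRRR
RRRRRRR
RRRRRRR
After op 2 paint(3,5,K):
RRRRRRR
RRRRRRR
RRRGGGR
RRRRRKR
RRRRRRR
RRRRRRR
RRRRRRR
RRRRRRR
After op 3 fill(3,5,K) [0 cells changed]:
RRRRRRR
RRRRRRR
RRRGGGR
RRRRRKR
RRRRRRR
RRRRRRR
RRRRRRR
RRRRRRR
After op 4 paint(6,0,R):
RRRRRRR
RRRRRRR
RRRGGGR
RRRRRKR
RRRRRRR
RRRRRRR
RRRRRRR
RRRRRRR
After op 5 fill(7,5,Y) [52 cells changed]:
YYYYYYY
YYYYYYY
YYYGGGY
YYYYYKY
YYYYYYY
YYYYYYY
YYYYYYY
YYYYYYY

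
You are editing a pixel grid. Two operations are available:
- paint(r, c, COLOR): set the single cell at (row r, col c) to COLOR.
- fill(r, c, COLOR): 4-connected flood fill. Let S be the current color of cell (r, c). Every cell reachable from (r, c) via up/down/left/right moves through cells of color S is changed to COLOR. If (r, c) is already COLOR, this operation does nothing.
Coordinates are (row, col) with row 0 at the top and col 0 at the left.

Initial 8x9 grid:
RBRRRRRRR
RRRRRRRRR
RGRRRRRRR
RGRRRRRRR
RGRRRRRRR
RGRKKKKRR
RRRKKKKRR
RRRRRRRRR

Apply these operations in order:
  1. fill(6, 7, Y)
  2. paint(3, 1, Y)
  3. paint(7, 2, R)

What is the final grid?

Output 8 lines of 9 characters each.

After op 1 fill(6,7,Y) [59 cells changed]:
YBYYYYYYY
YYYYYYYYY
YGYYYYYYY
YGYYYYYYY
YGYYYYYYY
YGYKKKKYY
YYYKKKKYY
YYYYYYYYY
After op 2 paint(3,1,Y):
YBYYYYYYY
YYYYYYYYY
YGYYYYYYY
YYYYYYYYY
YGYYYYYYY
YGYKKKKYY
YYYKKKKYY
YYYYYYYYY
After op 3 paint(7,2,R):
YBYYYYYYY
YYYYYYYYY
YGYYYYYYY
YYYYYYYYY
YGYYYYYYY
YGYKKKKYY
YYYKKKKYY
YYRYYYYYY

Answer: YBYYYYYYY
YYYYYYYYY
YGYYYYYYY
YYYYYYYYY
YGYYYYYYY
YGYKKKKYY
YYYKKKKYY
YYRYYYYYY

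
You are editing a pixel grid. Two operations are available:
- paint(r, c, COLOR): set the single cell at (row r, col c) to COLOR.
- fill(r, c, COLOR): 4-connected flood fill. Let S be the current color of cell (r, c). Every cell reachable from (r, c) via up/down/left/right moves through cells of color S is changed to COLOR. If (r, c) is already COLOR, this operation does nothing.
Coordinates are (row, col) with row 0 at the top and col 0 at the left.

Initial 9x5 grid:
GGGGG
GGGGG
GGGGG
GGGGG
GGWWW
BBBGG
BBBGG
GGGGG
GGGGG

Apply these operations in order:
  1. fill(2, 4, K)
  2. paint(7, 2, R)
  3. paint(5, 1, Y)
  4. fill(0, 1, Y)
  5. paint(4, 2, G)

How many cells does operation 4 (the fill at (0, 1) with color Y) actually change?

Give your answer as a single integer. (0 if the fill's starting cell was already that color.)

Answer: 22

Derivation:
After op 1 fill(2,4,K) [22 cells changed]:
KKKKK
KKKKK
KKKKK
KKKKK
KKWWW
BBBGG
BBBGG
GGGGG
GGGGG
After op 2 paint(7,2,R):
KKKKK
KKKKK
KKKKK
KKKKK
KKWWW
BBBGG
BBBGG
GGRGG
GGGGG
After op 3 paint(5,1,Y):
KKKKK
KKKKK
KKKKK
KKKKK
KKWWW
BYBGG
BBBGG
GGRGG
GGGGG
After op 4 fill(0,1,Y) [22 cells changed]:
YYYYY
YYYYY
YYYYY
YYYYY
YYWWW
BYBGG
BBBGG
GGRGG
GGGGG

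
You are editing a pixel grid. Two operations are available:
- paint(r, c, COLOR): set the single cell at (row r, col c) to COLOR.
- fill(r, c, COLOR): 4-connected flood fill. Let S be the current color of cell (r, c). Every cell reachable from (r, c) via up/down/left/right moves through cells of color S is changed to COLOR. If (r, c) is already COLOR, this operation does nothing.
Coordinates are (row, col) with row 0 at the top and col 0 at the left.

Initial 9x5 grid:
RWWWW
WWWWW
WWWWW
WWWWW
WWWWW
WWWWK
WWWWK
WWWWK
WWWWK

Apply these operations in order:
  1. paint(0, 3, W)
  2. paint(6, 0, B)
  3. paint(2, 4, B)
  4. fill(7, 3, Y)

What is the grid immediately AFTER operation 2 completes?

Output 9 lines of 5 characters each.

Answer: RWWWW
WWWWW
WWWWW
WWWWW
WWWWW
WWWWK
BWWWK
WWWWK
WWWWK

Derivation:
After op 1 paint(0,3,W):
RWWWW
WWWWW
WWWWW
WWWWW
WWWWW
WWWWK
WWWWK
WWWWK
WWWWK
After op 2 paint(6,0,B):
RWWWW
WWWWW
WWWWW
WWWWW
WWWWW
WWWWK
BWWWK
WWWWK
WWWWK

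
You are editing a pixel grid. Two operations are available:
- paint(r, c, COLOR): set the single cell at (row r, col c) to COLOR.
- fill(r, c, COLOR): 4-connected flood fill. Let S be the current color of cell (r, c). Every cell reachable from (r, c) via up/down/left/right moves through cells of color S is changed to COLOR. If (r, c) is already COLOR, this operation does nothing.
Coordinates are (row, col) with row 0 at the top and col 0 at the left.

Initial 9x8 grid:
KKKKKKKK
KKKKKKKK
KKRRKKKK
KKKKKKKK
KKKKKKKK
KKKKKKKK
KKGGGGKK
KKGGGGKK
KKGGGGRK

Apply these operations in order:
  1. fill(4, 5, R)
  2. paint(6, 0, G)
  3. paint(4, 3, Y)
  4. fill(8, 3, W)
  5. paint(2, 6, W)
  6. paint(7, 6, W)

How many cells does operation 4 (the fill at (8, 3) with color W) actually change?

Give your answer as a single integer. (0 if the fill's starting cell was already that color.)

Answer: 12

Derivation:
After op 1 fill(4,5,R) [57 cells changed]:
RRRRRRRR
RRRRRRRR
RRRRRRRR
RRRRRRRR
RRRRRRRR
RRRRRRRR
RRGGGGRR
RRGGGGRR
RRGGGGRR
After op 2 paint(6,0,G):
RRRRRRRR
RRRRRRRR
RRRRRRRR
RRRRRRRR
RRRRRRRR
RRRRRRRR
GRGGGGRR
RRGGGGRR
RRGGGGRR
After op 3 paint(4,3,Y):
RRRRRRRR
RRRRRRRR
RRRRRRRR
RRRRRRRR
RRRYRRRR
RRRRRRRR
GRGGGGRR
RRGGGGRR
RRGGGGRR
After op 4 fill(8,3,W) [12 cells changed]:
RRRRRRRR
RRRRRRRR
RRRRRRRR
RRRRRRRR
RRRYRRRR
RRRRRRRR
GRWWWWRR
RRWWWWRR
RRWWWWRR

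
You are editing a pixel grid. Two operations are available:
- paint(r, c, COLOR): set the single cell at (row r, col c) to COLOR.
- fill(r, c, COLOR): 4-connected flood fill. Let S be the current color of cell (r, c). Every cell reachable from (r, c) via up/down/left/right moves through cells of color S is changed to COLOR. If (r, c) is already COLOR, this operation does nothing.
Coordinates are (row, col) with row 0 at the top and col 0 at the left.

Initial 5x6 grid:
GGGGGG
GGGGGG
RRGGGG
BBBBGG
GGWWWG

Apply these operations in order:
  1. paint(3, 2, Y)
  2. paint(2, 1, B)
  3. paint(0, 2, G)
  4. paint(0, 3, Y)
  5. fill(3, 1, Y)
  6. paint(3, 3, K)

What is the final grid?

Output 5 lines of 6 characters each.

Answer: GGGYGG
GGGGGG
RYGGGG
YYYKGG
GGWWWG

Derivation:
After op 1 paint(3,2,Y):
GGGGGG
GGGGGG
RRGGGG
BBYBGG
GGWWWG
After op 2 paint(2,1,B):
GGGGGG
GGGGGG
RBGGGG
BBYBGG
GGWWWG
After op 3 paint(0,2,G):
GGGGGG
GGGGGG
RBGGGG
BBYBGG
GGWWWG
After op 4 paint(0,3,Y):
GGGYGG
GGGGGG
RBGGGG
BBYBGG
GGWWWG
After op 5 fill(3,1,Y) [3 cells changed]:
GGGYGG
GGGGGG
RYGGGG
YYYBGG
GGWWWG
After op 6 paint(3,3,K):
GGGYGG
GGGGGG
RYGGGG
YYYKGG
GGWWWG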